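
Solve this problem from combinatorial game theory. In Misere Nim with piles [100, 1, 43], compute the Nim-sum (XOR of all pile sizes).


We need the XOR (exclusive or) of all pile sizes.
After XOR-ing pile 1 (size 100): 0 XOR 100 = 100
After XOR-ing pile 2 (size 1): 100 XOR 1 = 101
After XOR-ing pile 3 (size 43): 101 XOR 43 = 78
The Nim-value of this position is 78.

78


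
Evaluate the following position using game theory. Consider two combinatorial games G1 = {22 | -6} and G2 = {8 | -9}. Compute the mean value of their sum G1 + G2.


G1 = {22 | -6}, G2 = {8 | -9}
Each is a switch {a | b} with numbers a > b; its mean value is (a + b)/2, and mean value is additive over game sums: m(G1 + G2) = m(G1) + m(G2).
Mean of G1 = (22 + (-6))/2 = 16/2 = 8
Mean of G2 = (8 + (-9))/2 = -1/2 = -1/2
Mean of G1 + G2 = 8 + -1/2 = 15/2

15/2


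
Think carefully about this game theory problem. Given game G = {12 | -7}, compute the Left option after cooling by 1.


Original game: {12 | -7} (a switch {a | b} with a > b).
Cooling by t (for t below the temperature (a - b)/2 = 19/2) taxes each move by t: {a | b} cooled by t is {a - t | b + t}.
Cooling amount: t = 1
Cooled Left option: 12 - 1 = 11
Cooled Right option: -7 + 1 = -6
Cooled game: {11 | -6}
Left option = 11

11


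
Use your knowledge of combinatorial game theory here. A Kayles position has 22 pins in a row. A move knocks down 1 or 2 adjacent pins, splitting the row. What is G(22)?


Kayles: a move removes 1 or 2 adjacent pins from a contiguous row.
Removing pins from a row of k leaves two independent rows (a, b) with a + b = k - 1 (one pin) or a + b = k - 2 (two pins); an end removal gives a = 0.
By Sprague-Grundy, G(k) = mex{ G(a) XOR G(b) } over all these splits. G(0) = 0.
G(1): splits (0,0):0^0=0 -> mex({0}) = 1
G(2): splits (0,1):0^1=1 (0,0):0^0=0 -> mex({0, 1}) = 2
G(3): splits (0,2):0^2=2 (1,1):1^1=0 (0,1):0^1=1 -> mex({0, 1, 2}) = 3
G(4): splits (0,3):0^3=3 (1,2):1^2=3 (0,2):0^2=2 (1,1):1^1=0 -> mex({0, 2, 3}) = 1
G(5): splits (0,4):0^1=1 (1,3):1^3=2 (2,2):2^2=0 (0,3):0^3=3 (1,2):1^2=3 -> mex({0, 1, 2, 3}) = 4
G(6) = mex({0, 1, 2, 4}) = 3
G(7) = mex({0, 1, 3, 4, 5}) = 2
G(8) = mex({0, 2, 3, 5, 6}) = 1
G(9) = mex({0, 1, 2, 3, 6, 7}) = 4
G(10) = mex({0, 1, 3, 4, 5, 7}) = 2
G(11) = mex({0, 1, 2, 3, 4, 5}) = 6
G(12) = mex({0, 1, 2, 3, 5, 6, 7}) = 4
G(13) = mex({0, 2, 3, 4, 6, 7}) = 1
G(14) = mex({0, 1, 4, 5, 6, 7}) = 2
G(15) = mex({0, 1, 2, 3, 4, 5, 6}) = 7
G(16) = mex({0, 2, 3, 5, 6, 7}) = 1
G(17) = mex({0, 1, 2, 3, 5, 6, 7}) = 4
G(18) = mex({0, 1, 2, 4, 5, 6}) = 3
G(19) = mex({0, 1, 3, 4, 5, 7}) = 2
G(20) = mex({0, 2, 3, 4, 5, 6, 7}) = 1
G(21) = mex({0, 1, 2, 3, 5, 6, 7}) = 4
G(22) = mex({0, 1, 2, 3, 4, 5, 7}) = 6
Therefore G(22) = 6.

6


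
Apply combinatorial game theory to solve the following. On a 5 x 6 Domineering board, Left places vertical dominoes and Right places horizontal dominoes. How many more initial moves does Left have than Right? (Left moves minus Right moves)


Board is 5 x 6 (rows x cols).
Left (vertical) placements: (rows-1) * cols = 4 * 6 = 24
Right (horizontal) placements: rows * (cols-1) = 5 * 5 = 25
Advantage = Left - Right = 24 - 25 = -1

-1


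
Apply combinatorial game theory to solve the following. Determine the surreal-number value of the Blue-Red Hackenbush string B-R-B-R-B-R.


Edges (from ground): B-R-B-R-B-R
By Berlekamp's sign-expansion rule, a Blue-Red Hackenbush stalk has the value of the surreal number whose sign sequence is the edge sequence with B -> + and R -> -.
Sign sequence: +-+-+-
Trace the sign expansion in the surreal number tree, starting from 0:
Edge 1: B (sign +) -> bounds (0, +inf), value = 1
Edge 2: R (sign -) -> bounds (0, 1), value = 1/2
Edge 3: B (sign +) -> bounds (1/2, 1), value = 3/4
Edge 4: R (sign -) -> bounds (1/2, 3/4), value = 5/8
Edge 5: B (sign +) -> bounds (5/8, 3/4), value = 11/16
Edge 6: R (sign -) -> bounds (5/8, 11/16), value = 21/32
Game value = 21/32

21/32


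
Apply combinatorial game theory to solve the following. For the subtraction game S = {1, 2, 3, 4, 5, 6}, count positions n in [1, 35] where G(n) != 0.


Subtraction set S = {1, 2, 3, 4, 5, 6}, so G(n) = n mod 7.
G(n) = 0 when n is a multiple of 7.
Multiples of 7 in [1, 35]: 5
N-positions (nonzero Grundy) = 35 - 5 = 30

30


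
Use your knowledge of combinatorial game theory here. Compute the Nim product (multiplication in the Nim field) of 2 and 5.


Nim multiplication is bilinear over XOR: (u XOR v) * w = (u*w) XOR (v*w).
So we split each operand into its bit components and XOR the pairwise Nim products.
2 = 2 (as XOR of powers of 2).
5 = 1 + 4 (as XOR of powers of 2).
Using the standard Nim-product table on single bits:
  2*2 = 3,   2*4 = 8,   2*8 = 12,
  4*4 = 6,   4*8 = 11,  8*8 = 13,
and  1*x = x (identity), k*l = l*k (commutative).
Pairwise Nim products:
  2 * 1 = 2
  2 * 4 = 8
XOR them: 2 XOR 8 = 10.
Result: 2 * 5 = 10 (in Nim).

10


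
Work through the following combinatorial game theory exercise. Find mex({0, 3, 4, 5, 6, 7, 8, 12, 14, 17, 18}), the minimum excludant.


Set = {0, 3, 4, 5, 6, 7, 8, 12, 14, 17, 18}
0 is in the set.
1 is NOT in the set. This is the mex.
mex = 1

1


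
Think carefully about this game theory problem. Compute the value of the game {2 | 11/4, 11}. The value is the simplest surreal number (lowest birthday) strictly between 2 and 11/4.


Left options: {2}, max = 2
Right options: {11/4, 11}, min = 11/4
All options are numbers and max(Left) < min(Right), so by the simplicity theorem the value is the simplest (earliest-born) number strictly between 2 and 11/4.
No integer lies strictly between 2 and 11/4, so the value is the dyadic rational m/2^k in the interval with the smallest k (then m odd); search k = 1, 2, ...:
Denominator 2: 5/2 lies strictly between 2 and 11/4 -- found.
The simplest number in the interval is 5/2.
Game value = 5/2

5/2


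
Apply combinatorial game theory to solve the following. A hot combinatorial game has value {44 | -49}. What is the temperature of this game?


The game is {44 | -49}, a switch {a | b} with numbers a > b.
Cooling {a | b} by t gives {a - t | b + t}, which stops being hot when a - t = b + t, i.e. at t = (a - b)/2. So the temperature of a switch is (a - b)/2.
Temperature = (Left option - Right option) / 2
= (44 - (-49)) / 2
= 93 / 2
= 93/2

93/2


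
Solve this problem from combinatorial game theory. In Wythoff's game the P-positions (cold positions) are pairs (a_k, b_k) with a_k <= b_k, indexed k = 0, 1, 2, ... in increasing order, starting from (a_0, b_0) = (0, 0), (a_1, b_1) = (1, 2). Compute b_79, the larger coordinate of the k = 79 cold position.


By Wythoff's theorem, a_k = floor(k * phi) and b_k = floor(k * phi^2) = a_k + k, where phi = (1 + sqrt(5))/2 is the golden ratio.
phi = (1 + sqrt(5))/2 = 1.618034
phi^2 = phi + 1 = 2.618034
k = 79
k * phi^2 = 79 * 2.618034 = 206.824685
b_79 = floor(k * phi^2) = 206 (check: a_79 + k = 127 + 79 = 206)

206


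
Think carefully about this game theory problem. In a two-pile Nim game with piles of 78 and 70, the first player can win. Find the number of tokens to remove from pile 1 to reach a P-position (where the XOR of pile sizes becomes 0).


Piles: 78 and 70
Current XOR: 78 XOR 70 = 8 (non-zero, so this is an N-position).
To make the XOR zero, we need to find a move that balances the piles.
For pile 1 (size 78): target = 78 XOR 8 = 70
We reduce pile 1 from 78 to 70.
Tokens removed: 78 - 70 = 8
Verification: 70 XOR 70 = 0

8


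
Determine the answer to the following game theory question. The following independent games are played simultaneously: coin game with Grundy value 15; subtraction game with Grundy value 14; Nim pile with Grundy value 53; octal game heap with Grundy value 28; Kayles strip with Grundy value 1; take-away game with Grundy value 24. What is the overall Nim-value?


By the Sprague-Grundy theorem, the Grundy value of a sum of games is the XOR of individual Grundy values.
coin game: Grundy value = 15. Running XOR: 0 XOR 15 = 15
subtraction game: Grundy value = 14. Running XOR: 15 XOR 14 = 1
Nim pile: Grundy value = 53. Running XOR: 1 XOR 53 = 52
octal game heap: Grundy value = 28. Running XOR: 52 XOR 28 = 40
Kayles strip: Grundy value = 1. Running XOR: 40 XOR 1 = 41
take-away game: Grundy value = 24. Running XOR: 41 XOR 24 = 49
The combined Grundy value is 49.

49


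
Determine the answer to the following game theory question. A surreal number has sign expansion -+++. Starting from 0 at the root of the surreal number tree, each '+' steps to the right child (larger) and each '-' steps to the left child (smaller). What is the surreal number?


Sign expansion: -+++
Rule: track bounds (lo, hi), initially (-inf, +inf). On '+', the current value becomes lo and we move to the simplest number in (value, hi): value + 1 if hi = +inf, otherwise the midpoint (value + hi)/2. On '-', the current value becomes hi and we move to value - 1 if lo = -inf, otherwise the midpoint (lo + value)/2.
Start at 0.
Step 1: sign = -, move left. Bounds: (-inf, 0). Value = -1
Step 2: sign = +, move right. Bounds: (-1, 0). Value = -1/2
Step 3: sign = +, move right. Bounds: (-1/2, 0). Value = -1/4
Step 4: sign = +, move right. Bounds: (-1/4, 0). Value = -1/8
The surreal number with sign expansion -+++ is -1/8.

-1/8


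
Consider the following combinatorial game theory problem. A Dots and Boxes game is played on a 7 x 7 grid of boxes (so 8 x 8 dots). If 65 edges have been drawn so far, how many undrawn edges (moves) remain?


Grid: 7 x 7 boxes, i.e. 8 rows and 8 columns of dots.
Horizontal edges: (rows + 1) * cols = 8 * 7 = 56
Vertical edges: rows * (cols + 1) = 7 * 8 = 56
Total edges: 56 + 56 = 112
Edges drawn: 65
Remaining: 112 - 65 = 47

47


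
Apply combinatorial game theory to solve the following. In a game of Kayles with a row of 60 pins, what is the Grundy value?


Kayles: a move removes 1 or 2 adjacent pins from a contiguous row.
Removing pins from a row of k leaves two independent rows (a, b) with a + b = k - 1 (one pin) or a + b = k - 2 (two pins); an end removal gives a = 0.
By Sprague-Grundy, G(k) = mex{ G(a) XOR G(b) } over all these splits. G(0) = 0.
G(1): splits (0,0):0^0=0 -> mex({0}) = 1
G(2): splits (0,1):0^1=1 (0,0):0^0=0 -> mex({0, 1}) = 2
G(3): splits (0,2):0^2=2 (1,1):1^1=0 (0,1):0^1=1 -> mex({0, 1, 2}) = 3
G(4): splits (0,3):0^3=3 (1,2):1^2=3 (0,2):0^2=2 (1,1):1^1=0 -> mex({0, 2, 3}) = 1
G(5): splits (0,4):0^1=1 (1,3):1^3=2 (2,2):2^2=0 (0,3):0^3=3 (1,2):1^2=3 -> mex({0, 1, 2, 3}) = 4
G(6) = mex({0, 1, 2, 4}) = 3
G(7) = mex({0, 1, 3, 4, 5}) = 2
G(8) = mex({0, 2, 3, 5, 6}) = 1
G(9) = mex({0, 1, 2, 3, 6, 7}) = 4
G(10) = mex({0, 1, 3, 4, 5, 7}) = 2
G(11) = mex({0, 1, 2, 3, 4, 5}) = 6
G(12) = mex({0, 1, 2, 3, 5, 6, 7}) = 4
G(13) = mex({0, 2, 3, 4, 6, 7}) = 1
G(14) = mex({0, 1, 4, 5, 6, 7}) = 2
G(15) = mex({0, 1, 2, 3, 4, 5, 6}) = 7
G(16) = mex({0, 2, 3, 5, 6, 7}) = 1
G(17) = mex({0, 1, 2, 3, 5, 6, 7}) = 4
G(18) = mex({0, 1, 2, 4, 5, 6}) = 3
G(19) = mex({0, 1, 3, 4, 5, 7}) = 2
G(20) = mex({0, 2, 3, 4, 5, 6, 7}) = 1
G(21) = mex({0, 1, 2, 3, 5, 6, 7}) = 4
G(22) = mex({0, 1, 2, 3, 4, 5, 7}) = 6
G(23) = mex({0, 1, 2, 3, 4, 5, 6}) = 7
G(24) = mex({0, 1, 2, 3, 5, 6, 7}) = 4
G(25) = mex({0, 2, 3, 4, 6, 7}) = 1
G(26) = mex({0, 1, 3, 4, 5, 6, 7}) = 2
G(27) = mex({0, 1, 2, 3, 4, 5, 6, 7}) = 8
G(28) = mex({0, 1, 2, 3, 4, 6, 7, 8}) = 5
G(29) = mex({0, 1, 2, 3, 5, 6, 7, 8, 9}) = 4
G(30) = mex({0, 1, 2, 3, 4, 5, 6, 9, 10}) = 7
G(31) = mex({0, 1, 3, 4, 5, 7, 10, 11}) = 2
G(32) = mex({0, 2, 3, 4, 5, 6, 7, 9, 11}) = 1
G(33) = mex({0, 1, 2, 3, 4, 5, 6, 7, 9, 12}) = 8
G(34) = mex({0, 1, 2, 3, 4, 5, 7, 8, 11, 12}) = 6
G(35) = mex({0, 1, 2, 3, 4, 5, 6, 8, 9, 10, 11}) = 7
G(36) = mex({0, 1, 2, 3, 5, 6, 7, 9, 10}) = 4
G(37) = mex({0, 2, 3, 4, 6, 7, 9, 10, 11, 12}) = 1
G(38) = mex({0, 1, 3, 4, 5, 6, 7, 9, 10, 11, 12}) = 2
G(39) = mex({0, 1, 2, 4, 5, 6, 7, 9, 10, 12, 14}) = 3
G(40) = mex({0, 2, 3, 4, 6, 7, 11, 12, 14}) = 1
G(41) = mex({0, 1, 2, 3, 5, 6, 7, 9, 10, 11, 12}) = 4
G(42) = mex({0, 1, 2, 3, 4, 5, 6, 9, 10}) = 7
G(43) = mex({0, 1, 3, 4, 5, 7, 9, 10, 12, 15}) = 2
G(44) = mex({0, 2, 3, 4, 5, 6, 7, 9, 10, 12, 15}) = 1
G(45) = mex({0, 1, 2, 3, 4, 5, 6, 7, 9, 10, 12, 14}) = 8
G(46) = mex({0, 1, 3, 4, 5, 7, 8, 11, 12, 14}) = 2
G(47) = mex({0, 1, 2, 3, 4, 5, 6, 8, 9, 10, 11, 12}) = 7
G(48) = mex({0, 1, 2, 3, 5, 6, 7, 9, 10}) = 4
G(49) = mex({0, 2, 3, 4, 6, 7, 9, 10, 11, 12, 15}) = 1
G(50) = mex({0, 1, 4, 5, 6, 7, 9, 11, 12, 14, 15}) = 2
G(51) = mex({0, 1, 2, 3, 4, 5, 6, 7, 9, 12, 14, 15}) = 8
G(52) = mex({0, 2, 3, 4, 5, 6, 7, 8, 11, 12, 15}) = 1
G(53) = mex({0, 1, 2, 3, 5, 6, 7, 8, 9, 10, 11, 12}) = 4
G(54) = mex({0, 1, 2, 3, 4, 5, 6, 9, 10}) = 7
G(55) = mex({0, 1, 3, 4, 5, 7, 9, 10, 11, 12}) = 2
G(56) = mex({0, 2, 3, 4, 5, 6, 7, 9, 10, 11, 12, 13, 14}) = 1
G(57) = mex({0, 1, 2, 3, 5, 6, 7, 9, 10, 12, 13, 14, 15}) = 4
G(58) = mex({0, 1, 3, 4, 5, 7, 11, 12, 14, 15}) = 2
G(59) = mex({0, 1, 2, 3, 4, 5, 6, 9, 10, 11, 12, 15}) = 7
G(60) = mex({0, 1, 2, 3, 5, 6, 7, 9, 10}) = 4
Therefore G(60) = 4.

4


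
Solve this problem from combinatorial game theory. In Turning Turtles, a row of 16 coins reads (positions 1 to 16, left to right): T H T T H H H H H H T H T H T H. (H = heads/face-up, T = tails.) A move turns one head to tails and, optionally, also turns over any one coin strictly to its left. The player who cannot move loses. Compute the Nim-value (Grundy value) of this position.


Coins: T H T T H H H H H H T H T H T H
Key fact: a single head at position k behaves exactly like a Nim heap of size k (turning it to T and optionally flipping a coin at j < k corresponds to moving the heap from k to j, or to 0), and heads combine as a disjunctive sum (two heads at the same place would cancel, matching j XOR j = 0). So the Nim-value is the XOR of the 1-indexed positions of the heads.
Face-up positions (1-indexed): [2, 5, 6, 7, 8, 9, 10, 12, 14, 16]
XOR 0 with 2: 0 XOR 2 = 2
XOR 2 with 5: 2 XOR 5 = 7
XOR 7 with 6: 7 XOR 6 = 1
XOR 1 with 7: 1 XOR 7 = 6
XOR 6 with 8: 6 XOR 8 = 14
XOR 14 with 9: 14 XOR 9 = 7
XOR 7 with 10: 7 XOR 10 = 13
XOR 13 with 12: 13 XOR 12 = 1
XOR 1 with 14: 1 XOR 14 = 15
XOR 15 with 16: 15 XOR 16 = 31
Nim-value = 31

31


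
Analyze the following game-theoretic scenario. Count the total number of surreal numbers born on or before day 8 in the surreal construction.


Day 0: {|} = 0 is born. Count = 1.
Day n: the number of surreal numbers born by day n is 2^(n+1) - 1.
By day 0: 2^1 - 1 = 1
By day 1: 2^2 - 1 = 3
By day 2: 2^3 - 1 = 7
By day 3: 2^4 - 1 = 15
By day 4: 2^5 - 1 = 31
By day 5: 2^6 - 1 = 63
By day 6: 2^7 - 1 = 127
By day 7: 2^8 - 1 = 255
By day 8: 2^9 - 1 = 511
By day 8: 511 surreal numbers.

511


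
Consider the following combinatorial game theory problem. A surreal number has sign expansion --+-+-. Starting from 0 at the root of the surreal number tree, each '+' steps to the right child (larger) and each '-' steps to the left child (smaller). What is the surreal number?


Sign expansion: --+-+-
Rule: track bounds (lo, hi), initially (-inf, +inf). On '+', the current value becomes lo and we move to the simplest number in (value, hi): value + 1 if hi = +inf, otherwise the midpoint (value + hi)/2. On '-', the current value becomes hi and we move to value - 1 if lo = -inf, otherwise the midpoint (lo + value)/2.
Start at 0.
Step 1: sign = -, move left. Bounds: (-inf, 0). Value = -1
Step 2: sign = -, move left. Bounds: (-inf, -1). Value = -2
Step 3: sign = +, move right. Bounds: (-2, -1). Value = -3/2
Step 4: sign = -, move left. Bounds: (-2, -3/2). Value = -7/4
Step 5: sign = +, move right. Bounds: (-7/4, -3/2). Value = -13/8
Step 6: sign = -, move left. Bounds: (-7/4, -13/8). Value = -27/16
The surreal number with sign expansion --+-+- is -27/16.

-27/16


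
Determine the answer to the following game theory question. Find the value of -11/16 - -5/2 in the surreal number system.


x = -11/16, y = -5/2
Converting to common denominator: 16
x = -11/16, y = -40/16
x - y = -11/16 - -5/2 = 29/16

29/16


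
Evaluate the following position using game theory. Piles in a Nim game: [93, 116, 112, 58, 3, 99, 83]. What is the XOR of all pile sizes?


We need the XOR (exclusive or) of all pile sizes.
After XOR-ing pile 1 (size 93): 0 XOR 93 = 93
After XOR-ing pile 2 (size 116): 93 XOR 116 = 41
After XOR-ing pile 3 (size 112): 41 XOR 112 = 89
After XOR-ing pile 4 (size 58): 89 XOR 58 = 99
After XOR-ing pile 5 (size 3): 99 XOR 3 = 96
After XOR-ing pile 6 (size 99): 96 XOR 99 = 3
After XOR-ing pile 7 (size 83): 3 XOR 83 = 80
The Nim-value of this position is 80.

80


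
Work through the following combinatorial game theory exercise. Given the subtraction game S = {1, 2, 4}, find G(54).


The subtraction set is S = {1, 2, 4}.
G(k) = mex{ G(k - s) : s in S, s <= k }. We compute iteratively: G(0) = 0.
G(1) = mex({0}) = 1
G(2) = mex({0, 1}) = 2
G(3) = mex({1, 2}) = 0
G(4) = mex({0, 2}) = 1
G(5) = mex({0, 1}) = 2
G(6) = mex({1, 2}) = 0
Observe that G(3)..G(6) = 0, 1, 2, 0 repeats G(0)..G(3) = 0, 1, 2, 0.
For k >= max(S) = 4, G(k) is determined by the previous 4 values G(k-4)..G(k-1); a window of 4 consecutive values has recurred shifted by 3, so by induction G(k + 3) = G(k) for all k >= 0: the sequence is periodic from the start with period 3.
One period: G(0..2) = 0, 1, 2.
54 mod 3 = 0, so G(54) = G(0) = 0.

0


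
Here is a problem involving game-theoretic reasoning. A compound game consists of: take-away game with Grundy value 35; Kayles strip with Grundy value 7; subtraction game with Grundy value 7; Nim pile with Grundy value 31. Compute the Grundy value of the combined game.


By the Sprague-Grundy theorem, the Grundy value of a sum of games is the XOR of individual Grundy values.
take-away game: Grundy value = 35. Running XOR: 0 XOR 35 = 35
Kayles strip: Grundy value = 7. Running XOR: 35 XOR 7 = 36
subtraction game: Grundy value = 7. Running XOR: 36 XOR 7 = 35
Nim pile: Grundy value = 31. Running XOR: 35 XOR 31 = 60
The combined Grundy value is 60.

60


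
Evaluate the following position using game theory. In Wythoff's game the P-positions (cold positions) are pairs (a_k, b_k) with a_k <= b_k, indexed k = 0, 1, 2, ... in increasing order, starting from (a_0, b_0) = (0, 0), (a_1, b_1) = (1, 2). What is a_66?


By Wythoff's theorem, a_k = floor(k * phi) and b_k = floor(k * phi^2) = a_k + k, where phi = (1 + sqrt(5))/2 is the golden ratio.
phi = (1 + sqrt(5))/2 = 1.618034
k = 66
k * phi = 66 * 1.618034 = 106.790243
a_66 = floor(k * phi) = 106

106


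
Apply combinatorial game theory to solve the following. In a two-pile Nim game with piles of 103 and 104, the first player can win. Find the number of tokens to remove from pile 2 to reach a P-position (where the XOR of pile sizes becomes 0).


Piles: 103 and 104
Current XOR: 103 XOR 104 = 15 (non-zero, so this is an N-position).
To make the XOR zero, we need to find a move that balances the piles.
For pile 2 (size 104): target = 104 XOR 15 = 103
We reduce pile 2 from 104 to 103.
Tokens removed: 104 - 103 = 1
Verification: 103 XOR 103 = 0

1


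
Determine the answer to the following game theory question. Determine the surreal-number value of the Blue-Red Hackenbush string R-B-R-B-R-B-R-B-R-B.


Edges (from ground): R-B-R-B-R-B-R-B-R-B
By Berlekamp's sign-expansion rule, a Blue-Red Hackenbush stalk has the value of the surreal number whose sign sequence is the edge sequence with B -> + and R -> -.
Sign sequence: -+-+-+-+-+
Trace the sign expansion in the surreal number tree, starting from 0:
Edge 1: R (sign -) -> bounds (-inf, 0), value = -1
Edge 2: B (sign +) -> bounds (-1, 0), value = -1/2
Edge 3: R (sign -) -> bounds (-1, -1/2), value = -3/4
Edge 4: B (sign +) -> bounds (-3/4, -1/2), value = -5/8
Edge 5: R (sign -) -> bounds (-3/4, -5/8), value = -11/16
Edge 6: B (sign +) -> bounds (-11/16, -5/8), value = -21/32
Edge 7: R (sign -) -> bounds (-11/16, -21/32), value = -43/64
Edge 8: B (sign +) -> bounds (-43/64, -21/32), value = -85/128
Edge 9: R (sign -) -> bounds (-43/64, -85/128), value = -171/256
Edge 10: B (sign +) -> bounds (-171/256, -85/128), value = -341/512
Game value = -341/512

-341/512


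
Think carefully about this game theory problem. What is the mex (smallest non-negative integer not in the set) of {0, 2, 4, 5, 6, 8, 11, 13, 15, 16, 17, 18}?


Set = {0, 2, 4, 5, 6, 8, 11, 13, 15, 16, 17, 18}
0 is in the set.
1 is NOT in the set. This is the mex.
mex = 1

1


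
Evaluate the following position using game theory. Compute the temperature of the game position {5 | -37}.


The game is {5 | -37}, a switch {a | b} with numbers a > b.
Cooling {a | b} by t gives {a - t | b + t}, which stops being hot when a - t = b + t, i.e. at t = (a - b)/2. So the temperature of a switch is (a - b)/2.
Temperature = (Left option - Right option) / 2
= (5 - (-37)) / 2
= 42 / 2
= 21

21


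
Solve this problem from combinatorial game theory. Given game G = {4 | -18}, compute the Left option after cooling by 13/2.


Original game: {4 | -18} (a switch {a | b} with a > b).
Cooling by t (for t below the temperature (a - b)/2 = 11) taxes each move by t: {a | b} cooled by t is {a - t | b + t}.
Cooling amount: t = 13/2
Cooled Left option: 4 - 13/2 = -5/2
Cooled Right option: -18 + 13/2 = -23/2
Cooled game: {-5/2 | -23/2}
Left option = -5/2

-5/2


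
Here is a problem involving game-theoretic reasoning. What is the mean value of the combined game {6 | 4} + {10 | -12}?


G1 = {6 | 4}, G2 = {10 | -12}
Each is a switch {a | b} with numbers a > b; its mean value is (a + b)/2, and mean value is additive over game sums: m(G1 + G2) = m(G1) + m(G2).
Mean of G1 = (6 + (4))/2 = 10/2 = 5
Mean of G2 = (10 + (-12))/2 = -2/2 = -1
Mean of G1 + G2 = 5 + -1 = 4

4


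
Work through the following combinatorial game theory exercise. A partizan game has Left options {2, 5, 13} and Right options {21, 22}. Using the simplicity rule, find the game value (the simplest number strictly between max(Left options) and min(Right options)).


Left options: {2, 5, 13}, max = 13
Right options: {21, 22}, min = 21
All options are numbers and max(Left) < min(Right), so by the simplicity theorem the value is the simplest (earliest-born) number strictly between 13 and 21.
Integers 14 through 20 all lie strictly between 13 and 21.
Among integers, the simplest (lowest birthday = smallest |n|; 0 is born on day 0, +-n on day n) is 14.
No non-integer in the interval can be simpler: if x is a non-integer in the interval, then floor(x) or ceil(x) also lies in the interval (the interval contains an integer), and both are proper prefixes of x's sign expansion, i.e. born earlier. So the game value is 14.
Game value = 14

14


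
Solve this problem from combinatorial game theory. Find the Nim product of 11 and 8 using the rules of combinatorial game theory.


Nim multiplication is bilinear over XOR: (u XOR v) * w = (u*w) XOR (v*w).
So we split each operand into its bit components and XOR the pairwise Nim products.
11 = 1 + 2 + 8 (as XOR of powers of 2).
8 = 8 (as XOR of powers of 2).
Using the standard Nim-product table on single bits:
  2*2 = 3,   2*4 = 8,   2*8 = 12,
  4*4 = 6,   4*8 = 11,  8*8 = 13,
and  1*x = x (identity), k*l = l*k (commutative).
Pairwise Nim products:
  1 * 8 = 8
  2 * 8 = 12
  8 * 8 = 13
XOR them: 8 XOR 12 XOR 13 = 9.
Result: 11 * 8 = 9 (in Nim).

9


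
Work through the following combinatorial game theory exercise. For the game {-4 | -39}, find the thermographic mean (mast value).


Game = {-4 | -39}, a switch {a | b} with numbers a > b.
Its thermograph has left wall a - t and right wall b + t, which meet at t = (a - b)/2, where both equal (a + b)/2. So the mast (mean value) is at (a + b)/2.
Mean = (-4 + (-39))/2 = -43/2 = -43/2

-43/2


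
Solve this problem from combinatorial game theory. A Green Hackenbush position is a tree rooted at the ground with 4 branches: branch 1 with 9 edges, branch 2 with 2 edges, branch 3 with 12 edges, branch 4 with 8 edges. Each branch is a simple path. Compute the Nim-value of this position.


The tree has 4 branches from the ground vertex.
In Green Hackenbush, the Nim-value of a simple path of length k is k.
Branch 1: length 9, Nim-value = 9
Branch 2: length 2, Nim-value = 2
Branch 3: length 12, Nim-value = 12
Branch 4: length 8, Nim-value = 8
Total Nim-value = XOR of all branch values:
0 XOR 9 = 9
9 XOR 2 = 11
11 XOR 12 = 7
7 XOR 8 = 15
Nim-value of the tree = 15

15


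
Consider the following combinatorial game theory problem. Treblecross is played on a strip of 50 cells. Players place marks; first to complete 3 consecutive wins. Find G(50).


Treblecross: place X on empty cells; 3-in-a-row wins.
Playing within two cells of an existing X lets the opponent win at once, so sensible play treats the cells i-2..i+2 around each X as dead. The player left with no safe cell loses, so this is a normal-play take-away game on strips of safe cells.
Placing X at cell i (0-indexed) of a strip of k safe cells leaves independent strips of sizes max(0, i-2) and max(0, k-i-3). Hence G(k) = mex{ G(max(0,i-2)) XOR G(max(0,k-i-3)) : 0 <= i < k }, with G(0) = 0.
G(1): splits (0,0):0^0=0 -> mex({0}) = 1
G(2): splits (0,0):0^0=0 -> mex({0}) = 1
G(3): splits (0,0):0^0=0 -> mex({0}) = 1
G(4): splits (0,1):0^1=1 (0,0):0^0=0 -> mex({0, 1}) = 2
G(5): splits (0,2):0^1=1 (0,1):0^1=1 (0,0):0^0=0 -> mex({0, 1}) = 2
G(6) = mex({1}) = 0
G(7) = mex({0, 1, 2}) = 3
G(8) = mex({0, 1, 2}) = 3
G(9) = mex({0, 2}) = 1
G(10) = mex({0, 2, 3}) = 1
G(11) = mex({0, 3}) = 1
G(12) = mex({1, 3}) = 0
G(13) = mex({0, 1, 2, 3}) = 4
G(14) = mex({0, 1, 2}) = 3
G(15) = mex({0, 1, 2}) = 3
G(16) = mex({0, 1, 2, 4}) = 3
G(17) = mex({0, 1, 3, 4}) = 2
G(18) = mex({0, 1, 3, 4}) = 2
G(19) = mex({0, 1, 3, 5}) = 2
G(20) = mex({0, 1, 2, 3, 5}) = 4
G(21) = mex({0, 1, 2, 3, 5}) = 4
G(22) = mex({1, 2, 6}) = 0
G(23) = mex({0, 1, 2, 3, 4, 6}) = 5
G(24) = mex({0, 1, 2, 3, 4}) = 5
G(25) = mex({0, 1, 3, 4, 7}) = 2
G(26) = mex({0, 1, 3, 4, 5, 7}) = 2
G(27) = mex({0, 1, 3, 5}) = 2
G(28) = mex({0, 1, 2, 5}) = 3
G(29) = mex({0, 1, 2, 4, 5, 6}) = 3
G(30) = mex({1, 2, 4, 6}) = 0
G(31) = mex({0, 1, 2, 3, 4, 6}) = 5
G(32) = mex({1, 2, 3, 4, 7}) = 0
G(33) = mex({0, 3, 7}) = 1
G(34) = mex({0, 2, 3, 5, 7}) = 1
G(35) = mex({0, 2, 3, 5, 6}) = 1
G(36) = mex({0, 1, 2, 5, 6}) = 3
G(37) = mex({0, 1, 2, 4, 5, 6}) = 3
G(38) = mex({0, 1, 2, 4}) = 3
G(39) = mex({0, 1, 2, 3, 4, 7}) = 5
G(40) = mex({0, 1, 2, 3, 4, 5, 7}) = 6
G(41) = mex({0, 1, 2, 3, 5, 7}) = 4
G(42) = mex({0, 1, 2, 3, 5, 6, 7}) = 4
G(43) = mex({0, 2, 3, 5, 6}) = 1
G(44) = mex({1, 2, 3, 4, 5, 6}) = 0
G(45) = mex({0, 1, 2, 3, 4, 6, 7}) = 5
G(46) = mex({0, 1, 2, 3, 4, 7}) = 5
G(47) = mex({0, 1, 2, 3, 4, 5, 7}) = 6
G(48) = mex({0, 1, 2, 3, 4, 5, 7}) = 6
G(49) = mex({0, 1, 3, 4, 5, 7}) = 2
G(50) = mex({0, 1, 2, 3, 4, 5, 6}) = 7
Therefore G(50) = 7.

7


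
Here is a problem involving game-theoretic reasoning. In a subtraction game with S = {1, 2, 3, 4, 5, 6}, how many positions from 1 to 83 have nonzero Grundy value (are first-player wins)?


Subtraction set S = {1, 2, 3, 4, 5, 6}, so G(n) = n mod 7.
G(n) = 0 when n is a multiple of 7.
Multiples of 7 in [1, 83]: 11
N-positions (nonzero Grundy) = 83 - 11 = 72

72


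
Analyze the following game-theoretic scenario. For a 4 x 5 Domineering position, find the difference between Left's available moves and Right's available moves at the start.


Board is 4 x 5 (rows x cols).
Left (vertical) placements: (rows-1) * cols = 3 * 5 = 15
Right (horizontal) placements: rows * (cols-1) = 4 * 4 = 16
Advantage = Left - Right = 15 - 16 = -1

-1


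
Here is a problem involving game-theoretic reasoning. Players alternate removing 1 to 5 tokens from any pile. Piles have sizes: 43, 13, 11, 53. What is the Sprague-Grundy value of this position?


Subtraction set: {1, 2, 3, 4, 5}
For this subtraction set, G(n) = n mod 6 (period = max + 1 = 6).
Pile 1 (size 43): G(43) = 43 mod 6 = 1
Pile 2 (size 13): G(13) = 13 mod 6 = 1
Pile 3 (size 11): G(11) = 11 mod 6 = 5
Pile 4 (size 53): G(53) = 53 mod 6 = 5
Total Grundy value = XOR of all: 1 XOR 1 XOR 5 XOR 5 = 0

0


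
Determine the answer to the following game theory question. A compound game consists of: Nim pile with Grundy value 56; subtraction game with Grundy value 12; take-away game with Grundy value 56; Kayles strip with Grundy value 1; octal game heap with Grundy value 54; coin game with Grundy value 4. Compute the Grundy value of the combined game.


By the Sprague-Grundy theorem, the Grundy value of a sum of games is the XOR of individual Grundy values.
Nim pile: Grundy value = 56. Running XOR: 0 XOR 56 = 56
subtraction game: Grundy value = 12. Running XOR: 56 XOR 12 = 52
take-away game: Grundy value = 56. Running XOR: 52 XOR 56 = 12
Kayles strip: Grundy value = 1. Running XOR: 12 XOR 1 = 13
octal game heap: Grundy value = 54. Running XOR: 13 XOR 54 = 59
coin game: Grundy value = 4. Running XOR: 59 XOR 4 = 63
The combined Grundy value is 63.

63


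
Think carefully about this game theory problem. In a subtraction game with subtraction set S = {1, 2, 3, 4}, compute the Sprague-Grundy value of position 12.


The subtraction set is S = {1, 2, 3, 4}.
G(k) = mex{ G(k - s) : s in S, s <= k }. We compute iteratively: G(0) = 0.
G(1) = mex({0}) = 1
G(2) = mex({0, 1}) = 2
G(3) = mex({0, 1, 2}) = 3
G(4) = mex({0, 1, 2, 3}) = 4
G(5) = mex({1, 2, 3, 4}) = 0
G(6) = mex({0, 2, 3, 4}) = 1
G(7) = mex({0, 1, 3, 4}) = 2
G(8) = mex({0, 1, 2, 4}) = 3
Observe that G(5)..G(8) = 0, 1, 2, 3 repeats G(0)..G(3) = 0, 1, 2, 3.
For k >= max(S) = 4, G(k) is determined by the previous 4 values G(k-4)..G(k-1); a window of 4 consecutive values has recurred shifted by 5, so by induction G(k + 5) = G(k) for all k >= 0: the sequence is periodic from the start with period 5.
One period: G(0..4) = 0, 1, 2, 3, 4.
12 mod 5 = 2, so G(12) = G(2) = 2.

2


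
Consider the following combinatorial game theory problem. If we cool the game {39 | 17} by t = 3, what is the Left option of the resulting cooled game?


Original game: {39 | 17} (a switch {a | b} with a > b).
Cooling by t (for t below the temperature (a - b)/2 = 11) taxes each move by t: {a | b} cooled by t is {a - t | b + t}.
Cooling amount: t = 3
Cooled Left option: 39 - 3 = 36
Cooled Right option: 17 + 3 = 20
Cooled game: {36 | 20}
Left option = 36

36


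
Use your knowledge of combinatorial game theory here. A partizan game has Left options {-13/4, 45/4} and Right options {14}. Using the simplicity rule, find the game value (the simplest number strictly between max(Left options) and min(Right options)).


Left options: {-13/4, 45/4}, max = 45/4
Right options: {14}, min = 14
All options are numbers and max(Left) < min(Right), so by the simplicity theorem the value is the simplest (earliest-born) number strictly between 45/4 and 14.
Integers 12 through 13 all lie strictly between 45/4 and 14.
Among integers, the simplest (lowest birthday = smallest |n|; 0 is born on day 0, +-n on day n) is 12.
No non-integer in the interval can be simpler: if x is a non-integer in the interval, then floor(x) or ceil(x) also lies in the interval (the interval contains an integer), and both are proper prefixes of x's sign expansion, i.e. born earlier. So the game value is 12.
Game value = 12

12


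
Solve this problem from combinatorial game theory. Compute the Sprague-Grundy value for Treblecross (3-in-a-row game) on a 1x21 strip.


Treblecross: place X on empty cells; 3-in-a-row wins.
Playing within two cells of an existing X lets the opponent win at once, so sensible play treats the cells i-2..i+2 around each X as dead. The player left with no safe cell loses, so this is a normal-play take-away game on strips of safe cells.
Placing X at cell i (0-indexed) of a strip of k safe cells leaves independent strips of sizes max(0, i-2) and max(0, k-i-3). Hence G(k) = mex{ G(max(0,i-2)) XOR G(max(0,k-i-3)) : 0 <= i < k }, with G(0) = 0.
G(1): splits (0,0):0^0=0 -> mex({0}) = 1
G(2): splits (0,0):0^0=0 -> mex({0}) = 1
G(3): splits (0,0):0^0=0 -> mex({0}) = 1
G(4): splits (0,1):0^1=1 (0,0):0^0=0 -> mex({0, 1}) = 2
G(5): splits (0,2):0^1=1 (0,1):0^1=1 (0,0):0^0=0 -> mex({0, 1}) = 2
G(6) = mex({1}) = 0
G(7) = mex({0, 1, 2}) = 3
G(8) = mex({0, 1, 2}) = 3
G(9) = mex({0, 2}) = 1
G(10) = mex({0, 2, 3}) = 1
G(11) = mex({0, 3}) = 1
G(12) = mex({1, 3}) = 0
G(13) = mex({0, 1, 2, 3}) = 4
G(14) = mex({0, 1, 2}) = 3
G(15) = mex({0, 1, 2}) = 3
G(16) = mex({0, 1, 2, 4}) = 3
G(17) = mex({0, 1, 3, 4}) = 2
G(18) = mex({0, 1, 3, 4}) = 2
G(19) = mex({0, 1, 3, 5}) = 2
G(20) = mex({0, 1, 2, 3, 5}) = 4
G(21) = mex({0, 1, 2, 3, 5}) = 4
Therefore G(21) = 4.

4


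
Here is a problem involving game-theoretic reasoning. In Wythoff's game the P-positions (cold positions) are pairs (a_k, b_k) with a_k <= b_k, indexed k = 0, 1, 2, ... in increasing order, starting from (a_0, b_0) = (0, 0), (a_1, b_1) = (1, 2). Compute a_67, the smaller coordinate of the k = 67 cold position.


By Wythoff's theorem, a_k = floor(k * phi) and b_k = floor(k * phi^2) = a_k + k, where phi = (1 + sqrt(5))/2 is the golden ratio.
phi = (1 + sqrt(5))/2 = 1.618034
k = 67
k * phi = 67 * 1.618034 = 108.408277
a_67 = floor(k * phi) = 108

108


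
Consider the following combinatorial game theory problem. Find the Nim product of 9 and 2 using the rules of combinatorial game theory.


Nim multiplication is bilinear over XOR: (u XOR v) * w = (u*w) XOR (v*w).
So we split each operand into its bit components and XOR the pairwise Nim products.
9 = 1 + 8 (as XOR of powers of 2).
2 = 2 (as XOR of powers of 2).
Using the standard Nim-product table on single bits:
  2*2 = 3,   2*4 = 8,   2*8 = 12,
  4*4 = 6,   4*8 = 11,  8*8 = 13,
and  1*x = x (identity), k*l = l*k (commutative).
Pairwise Nim products:
  1 * 2 = 2
  8 * 2 = 12
XOR them: 2 XOR 12 = 14.
Result: 9 * 2 = 14 (in Nim).

14


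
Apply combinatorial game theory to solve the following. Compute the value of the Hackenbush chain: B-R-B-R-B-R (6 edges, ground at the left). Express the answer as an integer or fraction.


Edges (from ground): B-R-B-R-B-R
By Berlekamp's sign-expansion rule, a Blue-Red Hackenbush stalk has the value of the surreal number whose sign sequence is the edge sequence with B -> + and R -> -.
Sign sequence: +-+-+-
Trace the sign expansion in the surreal number tree, starting from 0:
Edge 1: B (sign +) -> bounds (0, +inf), value = 1
Edge 2: R (sign -) -> bounds (0, 1), value = 1/2
Edge 3: B (sign +) -> bounds (1/2, 1), value = 3/4
Edge 4: R (sign -) -> bounds (1/2, 3/4), value = 5/8
Edge 5: B (sign +) -> bounds (5/8, 3/4), value = 11/16
Edge 6: R (sign -) -> bounds (5/8, 11/16), value = 21/32
Game value = 21/32

21/32


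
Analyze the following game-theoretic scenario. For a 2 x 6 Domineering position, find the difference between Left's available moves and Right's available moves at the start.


Board is 2 x 6 (rows x cols).
Left (vertical) placements: (rows-1) * cols = 1 * 6 = 6
Right (horizontal) placements: rows * (cols-1) = 2 * 5 = 10
Advantage = Left - Right = 6 - 10 = -4

-4


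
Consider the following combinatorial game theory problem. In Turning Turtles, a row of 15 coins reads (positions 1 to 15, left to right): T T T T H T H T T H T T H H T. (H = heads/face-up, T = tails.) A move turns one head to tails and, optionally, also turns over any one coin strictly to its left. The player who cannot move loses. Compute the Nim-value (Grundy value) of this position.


Coins: T T T T H T H T T H T T H H T
Key fact: a single head at position k behaves exactly like a Nim heap of size k (turning it to T and optionally flipping a coin at j < k corresponds to moving the heap from k to j, or to 0), and heads combine as a disjunctive sum (two heads at the same place would cancel, matching j XOR j = 0). So the Nim-value is the XOR of the 1-indexed positions of the heads.
Face-up positions (1-indexed): [5, 7, 10, 13, 14]
XOR 0 with 5: 0 XOR 5 = 5
XOR 5 with 7: 5 XOR 7 = 2
XOR 2 with 10: 2 XOR 10 = 8
XOR 8 with 13: 8 XOR 13 = 5
XOR 5 with 14: 5 XOR 14 = 11
Nim-value = 11

11


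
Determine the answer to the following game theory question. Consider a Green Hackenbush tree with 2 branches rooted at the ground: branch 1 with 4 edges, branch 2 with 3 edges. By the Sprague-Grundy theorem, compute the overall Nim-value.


The tree has 2 branches from the ground vertex.
In Green Hackenbush, the Nim-value of a simple path of length k is k.
Branch 1: length 4, Nim-value = 4
Branch 2: length 3, Nim-value = 3
Total Nim-value = XOR of all branch values:
0 XOR 4 = 4
4 XOR 3 = 7
Nim-value of the tree = 7

7


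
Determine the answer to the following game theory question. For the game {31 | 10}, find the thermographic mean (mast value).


Game = {31 | 10}, a switch {a | b} with numbers a > b.
Its thermograph has left wall a - t and right wall b + t, which meet at t = (a - b)/2, where both equal (a + b)/2. So the mast (mean value) is at (a + b)/2.
Mean = (31 + (10))/2 = 41/2 = 41/2

41/2


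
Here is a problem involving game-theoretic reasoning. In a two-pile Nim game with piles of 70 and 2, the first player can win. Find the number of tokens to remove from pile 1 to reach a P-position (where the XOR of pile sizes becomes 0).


Piles: 70 and 2
Current XOR: 70 XOR 2 = 68 (non-zero, so this is an N-position).
To make the XOR zero, we need to find a move that balances the piles.
For pile 1 (size 70): target = 70 XOR 68 = 2
We reduce pile 1 from 70 to 2.
Tokens removed: 70 - 2 = 68
Verification: 2 XOR 2 = 0

68


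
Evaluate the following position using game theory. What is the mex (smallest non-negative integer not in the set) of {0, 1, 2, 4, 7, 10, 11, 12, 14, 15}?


Set = {0, 1, 2, 4, 7, 10, 11, 12, 14, 15}
0 is in the set.
1 is in the set.
2 is in the set.
3 is NOT in the set. This is the mex.
mex = 3

3


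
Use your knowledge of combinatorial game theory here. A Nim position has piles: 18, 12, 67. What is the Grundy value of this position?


We need the XOR (exclusive or) of all pile sizes.
After XOR-ing pile 1 (size 18): 0 XOR 18 = 18
After XOR-ing pile 2 (size 12): 18 XOR 12 = 30
After XOR-ing pile 3 (size 67): 30 XOR 67 = 93
The Nim-value of this position is 93.

93


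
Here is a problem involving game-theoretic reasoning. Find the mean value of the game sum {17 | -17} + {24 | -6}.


G1 = {17 | -17}, G2 = {24 | -6}
Each is a switch {a | b} with numbers a > b; its mean value is (a + b)/2, and mean value is additive over game sums: m(G1 + G2) = m(G1) + m(G2).
Mean of G1 = (17 + (-17))/2 = 0/2 = 0
Mean of G2 = (24 + (-6))/2 = 18/2 = 9
Mean of G1 + G2 = 0 + 9 = 9

9


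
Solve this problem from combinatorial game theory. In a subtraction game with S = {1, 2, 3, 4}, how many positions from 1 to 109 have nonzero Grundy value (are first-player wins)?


Subtraction set S = {1, 2, 3, 4}, so G(n) = n mod 5.
G(n) = 0 when n is a multiple of 5.
Multiples of 5 in [1, 109]: 21
N-positions (nonzero Grundy) = 109 - 21 = 88

88


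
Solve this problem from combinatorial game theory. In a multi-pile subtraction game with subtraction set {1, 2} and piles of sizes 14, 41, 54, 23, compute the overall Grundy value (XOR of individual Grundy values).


Subtraction set: {1, 2}
For this subtraction set, G(n) = n mod 3 (period = max + 1 = 3).
Pile 1 (size 14): G(14) = 14 mod 3 = 2
Pile 2 (size 41): G(41) = 41 mod 3 = 2
Pile 3 (size 54): G(54) = 54 mod 3 = 0
Pile 4 (size 23): G(23) = 23 mod 3 = 2
Total Grundy value = XOR of all: 2 XOR 2 XOR 0 XOR 2 = 2

2


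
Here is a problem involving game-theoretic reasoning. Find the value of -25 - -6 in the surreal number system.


x = -25, y = -6
x - y = -25 - -6 = -19

-19


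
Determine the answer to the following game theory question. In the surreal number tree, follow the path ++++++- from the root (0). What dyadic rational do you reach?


Sign expansion: ++++++-
Rule: track bounds (lo, hi), initially (-inf, +inf). On '+', the current value becomes lo and we move to the simplest number in (value, hi): value + 1 if hi = +inf, otherwise the midpoint (value + hi)/2. On '-', the current value becomes hi and we move to value - 1 if lo = -inf, otherwise the midpoint (lo + value)/2.
Start at 0.
Step 1: sign = +, move right. Bounds: (0, +inf). Value = 1
Step 2: sign = +, move right. Bounds: (1, +inf). Value = 2
Step 3: sign = +, move right. Bounds: (2, +inf). Value = 3
Step 4: sign = +, move right. Bounds: (3, +inf). Value = 4
Step 5: sign = +, move right. Bounds: (4, +inf). Value = 5
Step 6: sign = +, move right. Bounds: (5, +inf). Value = 6
Step 7: sign = -, move left. Bounds: (5, 6). Value = 11/2
The surreal number with sign expansion ++++++- is 11/2.

11/2
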